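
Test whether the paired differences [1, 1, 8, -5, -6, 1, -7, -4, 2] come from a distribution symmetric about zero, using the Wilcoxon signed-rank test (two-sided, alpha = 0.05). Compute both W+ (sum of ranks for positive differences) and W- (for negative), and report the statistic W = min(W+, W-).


Step 1: Drop any zero differences (none here) and take |d_i|.
|d| = [1, 1, 8, 5, 6, 1, 7, 4, 2]
Step 2: Midrank |d_i| (ties get averaged ranks).
ranks: |1|->2, |1|->2, |8|->9, |5|->6, |6|->7, |1|->2, |7|->8, |4|->5, |2|->4
Step 3: Attach original signs; sum ranks with positive sign and with negative sign.
W+ = 2 + 2 + 9 + 2 + 4 = 19
W- = 6 + 7 + 8 + 5 = 26
(Check: W+ + W- = 45 should equal n(n+1)/2 = 45.)
Step 4: Test statistic W = min(W+, W-) = 19.
Step 5: Ties in |d|, so use the tie-corrected normal approximation.
        E[W] = n(n+1)/4 = 9*10/4 = 22.5.
        Tie groups: |d|=1 (t=3); sum(t^3 - t) = 24.
        Var[W] = n(n+1)(2n+1)/24 - sum(t^3-t)/48 = 1710/24 - 24/48 = 70.75.
        z = (W - E[W]) / sqrt(Var[W]) = (19 - 22.5) / 8.4113 = -0.4161.
        Two-sided p = 2*Phi(z) = 0.677332.
Step 6: alpha = 0.05. fail to reject H0.

W+ = 19, W- = 26, W = min = 19, p = 0.677332, fail to reject H0.


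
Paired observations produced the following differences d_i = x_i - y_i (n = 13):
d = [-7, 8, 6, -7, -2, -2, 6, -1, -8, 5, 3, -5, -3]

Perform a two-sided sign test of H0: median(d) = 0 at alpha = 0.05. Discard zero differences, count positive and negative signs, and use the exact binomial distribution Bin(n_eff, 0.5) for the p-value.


Step 1: Discard zero differences. Original n = 13; n_eff = number of nonzero differences = 13.
Nonzero differences (with sign): -7, +8, +6, -7, -2, -2, +6, -1, -8, +5, +3, -5, -3
Step 2: Count signs: positive = 5, negative = 8.
Step 3: Under H0: P(positive) = 0.5, so the number of positives S ~ Bin(13, 0.5).
Step 4: Two-sided exact p-value = sum of Bin(13,0.5) probabilities at or below the observed probability = 0.581055.
Step 5: alpha = 0.05. fail to reject H0.

n_eff = 13, pos = 5, neg = 8, p = 0.581055, fail to reject H0.


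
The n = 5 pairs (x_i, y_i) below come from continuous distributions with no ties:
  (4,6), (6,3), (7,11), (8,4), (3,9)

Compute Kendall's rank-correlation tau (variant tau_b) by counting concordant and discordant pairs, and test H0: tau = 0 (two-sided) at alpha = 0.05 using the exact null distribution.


Step 1: Enumerate the 10 unordered pairs (i,j) with i<j and classify each by sign(x_j-x_i) * sign(y_j-y_i).
  (1,2):dx=+2,dy=-3->D; (1,3):dx=+3,dy=+5->C; (1,4):dx=+4,dy=-2->D; (1,5):dx=-1,dy=+3->D
  (2,3):dx=+1,dy=+8->C; (2,4):dx=+2,dy=+1->C; (2,5):dx=-3,dy=+6->D; (3,4):dx=+1,dy=-7->D
  (3,5):dx=-4,dy=-2->C; (4,5):dx=-5,dy=+5->D
Step 2: C = 4, D = 6, total pairs = 10.
Step 3: tau = (C - D)/(n(n-1)/2) = (4 - 6)/10 = -0.200000.
Step 4: Exact two-sided p-value (enumerate n! = 120 permutations of y under H0): p = 0.816667.
Step 5: alpha = 0.05. fail to reject H0.

tau_b = -0.2000 (C=4, D=6), p = 0.816667, fail to reject H0.


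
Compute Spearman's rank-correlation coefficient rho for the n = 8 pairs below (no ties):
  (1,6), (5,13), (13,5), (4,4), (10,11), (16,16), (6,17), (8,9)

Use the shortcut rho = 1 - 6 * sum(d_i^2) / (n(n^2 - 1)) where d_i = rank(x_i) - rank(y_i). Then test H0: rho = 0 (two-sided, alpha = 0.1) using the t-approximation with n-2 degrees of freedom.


Step 1: Rank x and y separately (midranks; no ties here).
rank(x): 1->1, 5->3, 13->7, 4->2, 10->6, 16->8, 6->4, 8->5
rank(y): 6->3, 13->6, 5->2, 4->1, 11->5, 16->7, 17->8, 9->4
Step 2: d_i = R_x(i) - R_y(i); compute d_i^2.
  (1-3)^2=4, (3-6)^2=9, (7-2)^2=25, (2-1)^2=1, (6-5)^2=1, (8-7)^2=1, (4-8)^2=16, (5-4)^2=1
sum(d^2) = 58.
Step 3: rho = 1 - 6*58 / (8*(8^2 - 1)) = 1 - 348/504 = 0.309524.
Step 4: Under H0, t = rho * sqrt((n-2)/(1-rho^2)) = 0.7973 ~ t(6).
Step 5: Two-sided p-value from the t-distribution with 6 df = 0.455645.
Step 6: alpha = 0.1. fail to reject H0.

rho = 0.3095, p = 0.455645, fail to reject H0 at alpha = 0.1.


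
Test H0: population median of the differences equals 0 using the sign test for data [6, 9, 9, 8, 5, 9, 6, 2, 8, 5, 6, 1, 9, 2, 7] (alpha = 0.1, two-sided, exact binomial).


Step 1: Discard zero differences. Original n = 15; n_eff = number of nonzero differences = 15.
Nonzero differences (with sign): +6, +9, +9, +8, +5, +9, +6, +2, +8, +5, +6, +1, +9, +2, +7
Step 2: Count signs: positive = 15, negative = 0.
Step 3: Under H0: P(positive) = 0.5, so the number of positives S ~ Bin(15, 0.5).
Step 4: Two-sided exact p-value = sum of Bin(15,0.5) probabilities at or below the observed probability = 0.000061.
Step 5: alpha = 0.1. reject H0.

n_eff = 15, pos = 15, neg = 0, p = 0.000061, reject H0.


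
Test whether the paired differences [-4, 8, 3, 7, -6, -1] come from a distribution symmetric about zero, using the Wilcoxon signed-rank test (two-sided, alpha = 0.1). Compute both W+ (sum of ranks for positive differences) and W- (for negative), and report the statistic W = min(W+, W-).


Step 1: Drop any zero differences (none here) and take |d_i|.
|d| = [4, 8, 3, 7, 6, 1]
Step 2: Midrank |d_i| (ties get averaged ranks).
ranks: |4|->3, |8|->6, |3|->2, |7|->5, |6|->4, |1|->1
Step 3: Attach original signs; sum ranks with positive sign and with negative sign.
W+ = 6 + 2 + 5 = 13
W- = 3 + 4 + 1 = 8
(Check: W+ + W- = 21 should equal n(n+1)/2 = 21.)
Step 4: Test statistic W = min(W+, W-) = 8.
Step 5: No ties, so the exact null distribution over the 2^6 = 64 sign assignments gives the two-sided p-value = 0.687500.
Step 6: alpha = 0.1. fail to reject H0.

W+ = 13, W- = 8, W = min = 8, p = 0.687500, fail to reject H0.


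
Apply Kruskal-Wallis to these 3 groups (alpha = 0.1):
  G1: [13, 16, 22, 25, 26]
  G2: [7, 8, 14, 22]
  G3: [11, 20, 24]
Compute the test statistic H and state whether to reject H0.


Step 1: Combine all N = 12 observations and assign midranks.
sorted (value, group, rank): (7,G2,1), (8,G2,2), (11,G3,3), (13,G1,4), (14,G2,5), (16,G1,6), (20,G3,7), (22,G1,8.5), (22,G2,8.5), (24,G3,10), (25,G1,11), (26,G1,12)
Step 2: Sum ranks within each group.
R_1 = 41.5 (n_1 = 5)
R_2 = 16.5 (n_2 = 4)
R_3 = 20 (n_3 = 3)
Step 3: H = 12/(N(N+1)) * sum(R_i^2/n_i) - 3(N+1)
     = 12/(12*13) * (41.5^2/5 + 16.5^2/4 + 20^2/3) - 3*13
     = 0.076923 * 545.846 - 39
     = 2.988141.
Step 4: Ties present; correction factor C = 1 - 6/(12^3 - 12) = 0.996503. Corrected H = 2.988141 / 0.996503 = 2.998626.
Step 5: Under H0, H ~ chi^2(2); p-value = 0.223284.
Step 6: alpha = 0.1. fail to reject H0.

H = 2.9986, df = 2, p = 0.223284, fail to reject H0.


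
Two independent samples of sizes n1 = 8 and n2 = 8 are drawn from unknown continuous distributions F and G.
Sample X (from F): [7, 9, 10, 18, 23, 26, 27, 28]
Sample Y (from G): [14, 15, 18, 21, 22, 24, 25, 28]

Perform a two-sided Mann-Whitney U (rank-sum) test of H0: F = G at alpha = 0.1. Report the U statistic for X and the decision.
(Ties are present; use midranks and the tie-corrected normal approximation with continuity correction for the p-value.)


Step 1: Combine and sort all 16 observations; assign midranks.
sorted (value, group): (7,X), (9,X), (10,X), (14,Y), (15,Y), (18,X), (18,Y), (21,Y), (22,Y), (23,X), (24,Y), (25,Y), (26,X), (27,X), (28,X), (28,Y)
ranks: 7->1, 9->2, 10->3, 14->4, 15->5, 18->6.5, 18->6.5, 21->8, 22->9, 23->10, 24->11, 25->12, 26->13, 27->14, 28->15.5, 28->15.5
Step 2: Rank sum for X: R1 = 1 + 2 + 3 + 6.5 + 10 + 13 + 14 + 15.5 = 65.
Step 3: U_X = R1 - n1(n1+1)/2 = 65 - 8*9/2 = 65 - 36 = 29.
       U_Y = n1*n2 - U_X = 64 - 29 = 35.
Step 4: Ties are present, so use the tie-corrected normal approximation (with continuity correction) for the p-value.
Step 5: p-value = 0.792597; compare to alpha = 0.1. fail to reject H0.

U_X = 29, p = 0.792597, fail to reject H0 at alpha = 0.1.


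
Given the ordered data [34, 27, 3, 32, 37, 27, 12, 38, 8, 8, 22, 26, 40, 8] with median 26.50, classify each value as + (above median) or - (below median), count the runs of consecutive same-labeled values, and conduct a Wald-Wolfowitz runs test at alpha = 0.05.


Step 1: Compute median = 26.50; label A = above, B = below.
Labels in order: AABAAABABBBBAB  (n_A = 7, n_B = 7)
Step 2: Count runs R = 8.
Step 3: Under H0 (random ordering), E[R] = 2*n_A*n_B/(n_A+n_B) + 1 = 2*7*7/14 + 1 = 8.0000.
        Var[R] = 2*n_A*n_B*(2*n_A*n_B - n_A - n_B) / ((n_A+n_B)^2 * (n_A+n_B-1)) = 8232/2548 = 3.2308.
        SD[R] = 1.7974.
Step 4: R = E[R], so z = 0 with no continuity correction.
Step 5: Two-sided p-value via normal approximation = 2*(1 - Phi(|z|)) = 1.000000.
Step 6: alpha = 0.05. fail to reject H0.

R = 8, z = 0.0000, p = 1.000000, fail to reject H0.


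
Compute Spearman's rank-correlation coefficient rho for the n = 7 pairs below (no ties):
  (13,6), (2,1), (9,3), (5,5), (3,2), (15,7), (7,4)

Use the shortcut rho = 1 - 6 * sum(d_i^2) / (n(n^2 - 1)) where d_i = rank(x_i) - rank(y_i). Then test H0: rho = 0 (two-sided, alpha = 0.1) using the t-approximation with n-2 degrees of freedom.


Step 1: Rank x and y separately (midranks; no ties here).
rank(x): 13->6, 2->1, 9->5, 5->3, 3->2, 15->7, 7->4
rank(y): 6->6, 1->1, 3->3, 5->5, 2->2, 7->7, 4->4
Step 2: d_i = R_x(i) - R_y(i); compute d_i^2.
  (6-6)^2=0, (1-1)^2=0, (5-3)^2=4, (3-5)^2=4, (2-2)^2=0, (7-7)^2=0, (4-4)^2=0
sum(d^2) = 8.
Step 3: rho = 1 - 6*8 / (7*(7^2 - 1)) = 1 - 48/336 = 0.857143.
Step 4: Under H0, t = rho * sqrt((n-2)/(1-rho^2)) = 3.7210 ~ t(5).
Step 5: Two-sided p-value from the t-distribution with 5 df = 0.013697.
Step 6: alpha = 0.1. reject H0.

rho = 0.8571, p = 0.013697, reject H0 at alpha = 0.1.


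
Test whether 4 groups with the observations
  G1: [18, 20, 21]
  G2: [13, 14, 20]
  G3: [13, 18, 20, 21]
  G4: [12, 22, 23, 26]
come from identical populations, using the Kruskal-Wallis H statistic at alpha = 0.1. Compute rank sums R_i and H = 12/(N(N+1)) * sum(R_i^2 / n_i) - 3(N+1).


Step 1: Combine all N = 14 observations and assign midranks.
sorted (value, group, rank): (12,G4,1), (13,G2,2.5), (13,G3,2.5), (14,G2,4), (18,G1,5.5), (18,G3,5.5), (20,G1,8), (20,G2,8), (20,G3,8), (21,G1,10.5), (21,G3,10.5), (22,G4,12), (23,G4,13), (26,G4,14)
Step 2: Sum ranks within each group.
R_1 = 24 (n_1 = 3)
R_2 = 14.5 (n_2 = 3)
R_3 = 26.5 (n_3 = 4)
R_4 = 40 (n_4 = 4)
Step 3: H = 12/(N(N+1)) * sum(R_i^2/n_i) - 3(N+1)
     = 12/(14*15) * (24^2/3 + 14.5^2/3 + 26.5^2/4 + 40^2/4) - 3*15
     = 0.057143 * 837.646 - 45
     = 2.865476.
Step 4: Ties present; correction factor C = 1 - 42/(14^3 - 14) = 0.984615. Corrected H = 2.865476 / 0.984615 = 2.910249.
Step 5: Under H0, H ~ chi^2(3); p-value = 0.405671.
Step 6: alpha = 0.1. fail to reject H0.

H = 2.9102, df = 3, p = 0.405671, fail to reject H0.


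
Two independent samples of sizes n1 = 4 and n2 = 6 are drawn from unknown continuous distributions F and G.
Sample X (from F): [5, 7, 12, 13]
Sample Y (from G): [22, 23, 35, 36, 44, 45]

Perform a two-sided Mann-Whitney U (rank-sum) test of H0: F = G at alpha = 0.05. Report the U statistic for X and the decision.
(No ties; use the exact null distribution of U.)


Step 1: Combine and sort all 10 observations; assign midranks.
sorted (value, group): (5,X), (7,X), (12,X), (13,X), (22,Y), (23,Y), (35,Y), (36,Y), (44,Y), (45,Y)
ranks: 5->1, 7->2, 12->3, 13->4, 22->5, 23->6, 35->7, 36->8, 44->9, 45->10
Step 2: Rank sum for X: R1 = 1 + 2 + 3 + 4 = 10.
Step 3: U_X = R1 - n1(n1+1)/2 = 10 - 4*5/2 = 10 - 10 = 0.
       U_Y = n1*n2 - U_X = 24 - 0 = 24.
Step 4: No ties, so the exact null distribution of U (based on enumerating the C(10,4) = 210 equally likely rank assignments) gives the two-sided p-value.
Step 5: p-value = 0.009524; compare to alpha = 0.05. reject H0.

U_X = 0, p = 0.009524, reject H0 at alpha = 0.05.


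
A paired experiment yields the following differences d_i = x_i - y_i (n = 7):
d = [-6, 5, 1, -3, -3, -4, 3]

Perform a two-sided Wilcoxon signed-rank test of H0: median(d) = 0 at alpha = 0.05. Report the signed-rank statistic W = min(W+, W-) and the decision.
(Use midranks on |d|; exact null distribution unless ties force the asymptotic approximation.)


Step 1: Drop any zero differences (none here) and take |d_i|.
|d| = [6, 5, 1, 3, 3, 4, 3]
Step 2: Midrank |d_i| (ties get averaged ranks).
ranks: |6|->7, |5|->6, |1|->1, |3|->3, |3|->3, |4|->5, |3|->3
Step 3: Attach original signs; sum ranks with positive sign and with negative sign.
W+ = 6 + 1 + 3 = 10
W- = 7 + 3 + 3 + 5 = 18
(Check: W+ + W- = 28 should equal n(n+1)/2 = 28.)
Step 4: Test statistic W = min(W+, W-) = 10.
Step 5: Ties in |d|, so use the tie-corrected normal approximation.
        E[W] = n(n+1)/4 = 7*8/4 = 14.
        Tie groups: |d|=3 (t=3); sum(t^3 - t) = 24.
        Var[W] = n(n+1)(2n+1)/24 - sum(t^3-t)/48 = 840/24 - 24/48 = 34.5.
        z = (W - E[W]) / sqrt(Var[W]) = (10 - 14) / 5.8737 = -0.6810.
        Two-sided p = 2*Phi(z) = 0.495868.
Step 6: alpha = 0.05. fail to reject H0.

W+ = 10, W- = 18, W = min = 10, p = 0.495868, fail to reject H0.


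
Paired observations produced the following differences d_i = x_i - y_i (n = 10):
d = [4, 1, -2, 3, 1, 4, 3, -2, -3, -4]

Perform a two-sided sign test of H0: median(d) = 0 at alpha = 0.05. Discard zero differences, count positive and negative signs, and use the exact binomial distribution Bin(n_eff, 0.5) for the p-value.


Step 1: Discard zero differences. Original n = 10; n_eff = number of nonzero differences = 10.
Nonzero differences (with sign): +4, +1, -2, +3, +1, +4, +3, -2, -3, -4
Step 2: Count signs: positive = 6, negative = 4.
Step 3: Under H0: P(positive) = 0.5, so the number of positives S ~ Bin(10, 0.5).
Step 4: Two-sided exact p-value = sum of Bin(10,0.5) probabilities at or below the observed probability = 0.753906.
Step 5: alpha = 0.05. fail to reject H0.

n_eff = 10, pos = 6, neg = 4, p = 0.753906, fail to reject H0.


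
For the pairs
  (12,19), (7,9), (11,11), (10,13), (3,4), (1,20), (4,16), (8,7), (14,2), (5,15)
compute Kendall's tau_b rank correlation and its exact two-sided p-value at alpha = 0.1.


Step 1: Enumerate the 45 unordered pairs (i,j) with i<j and classify each by sign(x_j-x_i) * sign(y_j-y_i).
  (1,2):dx=-5,dy=-10->C; (1,3):dx=-1,dy=-8->C; (1,4):dx=-2,dy=-6->C; (1,5):dx=-9,dy=-15->C
  (1,6):dx=-11,dy=+1->D; (1,7):dx=-8,dy=-3->C; (1,8):dx=-4,dy=-12->C; (1,9):dx=+2,dy=-17->D
  (1,10):dx=-7,dy=-4->C; (2,3):dx=+4,dy=+2->C; (2,4):dx=+3,dy=+4->C; (2,5):dx=-4,dy=-5->C
  (2,6):dx=-6,dy=+11->D; (2,7):dx=-3,dy=+7->D; (2,8):dx=+1,dy=-2->D; (2,9):dx=+7,dy=-7->D
  (2,10):dx=-2,dy=+6->D; (3,4):dx=-1,dy=+2->D; (3,5):dx=-8,dy=-7->C; (3,6):dx=-10,dy=+9->D
  (3,7):dx=-7,dy=+5->D; (3,8):dx=-3,dy=-4->C; (3,9):dx=+3,dy=-9->D; (3,10):dx=-6,dy=+4->D
  (4,5):dx=-7,dy=-9->C; (4,6):dx=-9,dy=+7->D; (4,7):dx=-6,dy=+3->D; (4,8):dx=-2,dy=-6->C
  (4,9):dx=+4,dy=-11->D; (4,10):dx=-5,dy=+2->D; (5,6):dx=-2,dy=+16->D; (5,7):dx=+1,dy=+12->C
  (5,8):dx=+5,dy=+3->C; (5,9):dx=+11,dy=-2->D; (5,10):dx=+2,dy=+11->C; (6,7):dx=+3,dy=-4->D
  (6,8):dx=+7,dy=-13->D; (6,9):dx=+13,dy=-18->D; (6,10):dx=+4,dy=-5->D; (7,8):dx=+4,dy=-9->D
  (7,9):dx=+10,dy=-14->D; (7,10):dx=+1,dy=-1->D; (8,9):dx=+6,dy=-5->D; (8,10):dx=-3,dy=+8->D
  (9,10):dx=-9,dy=+13->D
Step 2: C = 17, D = 28, total pairs = 45.
Step 3: tau = (C - D)/(n(n-1)/2) = (17 - 28)/45 = -0.244444.
Step 4: Exact two-sided p-value (enumerate n! = 3628800 permutations of y under H0): p = 0.380720.
Step 5: alpha = 0.1. fail to reject H0.

tau_b = -0.2444 (C=17, D=28), p = 0.380720, fail to reject H0.


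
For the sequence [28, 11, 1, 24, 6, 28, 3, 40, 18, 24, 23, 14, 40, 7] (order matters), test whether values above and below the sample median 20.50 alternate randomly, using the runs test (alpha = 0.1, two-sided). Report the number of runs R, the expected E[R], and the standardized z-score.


Step 1: Compute median = 20.50; label A = above, B = below.
Labels in order: ABBABABABAABAB  (n_A = 7, n_B = 7)
Step 2: Count runs R = 12.
Step 3: Under H0 (random ordering), E[R] = 2*n_A*n_B/(n_A+n_B) + 1 = 2*7*7/14 + 1 = 8.0000.
        Var[R] = 2*n_A*n_B*(2*n_A*n_B - n_A - n_B) / ((n_A+n_B)^2 * (n_A+n_B-1)) = 8232/2548 = 3.2308.
        SD[R] = 1.7974.
Step 4: Continuity-corrected z = (R - 0.5 - E[R]) / SD[R] = (12 - 0.5 - 8.0000) / 1.7974 = 1.9472.
Step 5: Two-sided p-value via normal approximation = 2*(1 - Phi(|z|)) = 0.051508.
Step 6: alpha = 0.1. reject H0.

R = 12, z = 1.9472, p = 0.051508, reject H0.


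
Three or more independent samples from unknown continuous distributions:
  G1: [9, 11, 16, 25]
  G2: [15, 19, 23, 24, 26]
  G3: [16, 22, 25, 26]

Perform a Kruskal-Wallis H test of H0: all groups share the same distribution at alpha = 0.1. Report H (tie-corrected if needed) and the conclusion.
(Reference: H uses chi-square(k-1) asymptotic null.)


Step 1: Combine all N = 13 observations and assign midranks.
sorted (value, group, rank): (9,G1,1), (11,G1,2), (15,G2,3), (16,G1,4.5), (16,G3,4.5), (19,G2,6), (22,G3,7), (23,G2,8), (24,G2,9), (25,G1,10.5), (25,G3,10.5), (26,G2,12.5), (26,G3,12.5)
Step 2: Sum ranks within each group.
R_1 = 18 (n_1 = 4)
R_2 = 38.5 (n_2 = 5)
R_3 = 34.5 (n_3 = 4)
Step 3: H = 12/(N(N+1)) * sum(R_i^2/n_i) - 3(N+1)
     = 12/(13*14) * (18^2/4 + 38.5^2/5 + 34.5^2/4) - 3*14
     = 0.065934 * 675.013 - 42
     = 2.506319.
Step 4: Ties present; correction factor C = 1 - 18/(13^3 - 13) = 0.991758. Corrected H = 2.506319 / 0.991758 = 2.527147.
Step 5: Under H0, H ~ chi^2(2); p-value = 0.282642.
Step 6: alpha = 0.1. fail to reject H0.

H = 2.5271, df = 2, p = 0.282642, fail to reject H0.


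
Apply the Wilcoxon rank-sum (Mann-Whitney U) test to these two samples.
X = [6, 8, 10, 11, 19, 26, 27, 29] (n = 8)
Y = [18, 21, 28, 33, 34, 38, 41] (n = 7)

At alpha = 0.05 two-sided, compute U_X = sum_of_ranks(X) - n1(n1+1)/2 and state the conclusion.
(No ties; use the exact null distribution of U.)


Step 1: Combine and sort all 15 observations; assign midranks.
sorted (value, group): (6,X), (8,X), (10,X), (11,X), (18,Y), (19,X), (21,Y), (26,X), (27,X), (28,Y), (29,X), (33,Y), (34,Y), (38,Y), (41,Y)
ranks: 6->1, 8->2, 10->3, 11->4, 18->5, 19->6, 21->7, 26->8, 27->9, 28->10, 29->11, 33->12, 34->13, 38->14, 41->15
Step 2: Rank sum for X: R1 = 1 + 2 + 3 + 4 + 6 + 8 + 9 + 11 = 44.
Step 3: U_X = R1 - n1(n1+1)/2 = 44 - 8*9/2 = 44 - 36 = 8.
       U_Y = n1*n2 - U_X = 56 - 8 = 48.
Step 4: No ties, so the exact null distribution of U (based on enumerating the C(15,8) = 6435 equally likely rank assignments) gives the two-sided p-value.
Step 5: p-value = 0.020513; compare to alpha = 0.05. reject H0.

U_X = 8, p = 0.020513, reject H0 at alpha = 0.05.


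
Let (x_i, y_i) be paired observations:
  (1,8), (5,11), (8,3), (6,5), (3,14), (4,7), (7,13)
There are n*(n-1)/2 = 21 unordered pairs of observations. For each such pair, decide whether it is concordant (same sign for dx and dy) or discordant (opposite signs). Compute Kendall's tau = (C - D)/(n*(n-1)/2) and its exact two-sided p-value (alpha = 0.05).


Step 1: Enumerate the 21 unordered pairs (i,j) with i<j and classify each by sign(x_j-x_i) * sign(y_j-y_i).
  (1,2):dx=+4,dy=+3->C; (1,3):dx=+7,dy=-5->D; (1,4):dx=+5,dy=-3->D; (1,5):dx=+2,dy=+6->C
  (1,6):dx=+3,dy=-1->D; (1,7):dx=+6,dy=+5->C; (2,3):dx=+3,dy=-8->D; (2,4):dx=+1,dy=-6->D
  (2,5):dx=-2,dy=+3->D; (2,6):dx=-1,dy=-4->C; (2,7):dx=+2,dy=+2->C; (3,4):dx=-2,dy=+2->D
  (3,5):dx=-5,dy=+11->D; (3,6):dx=-4,dy=+4->D; (3,7):dx=-1,dy=+10->D; (4,5):dx=-3,dy=+9->D
  (4,6):dx=-2,dy=+2->D; (4,7):dx=+1,dy=+8->C; (5,6):dx=+1,dy=-7->D; (5,7):dx=+4,dy=-1->D
  (6,7):dx=+3,dy=+6->C
Step 2: C = 7, D = 14, total pairs = 21.
Step 3: tau = (C - D)/(n(n-1)/2) = (7 - 14)/21 = -0.333333.
Step 4: Exact two-sided p-value (enumerate n! = 5040 permutations of y under H0): p = 0.381349.
Step 5: alpha = 0.05. fail to reject H0.

tau_b = -0.3333 (C=7, D=14), p = 0.381349, fail to reject H0.


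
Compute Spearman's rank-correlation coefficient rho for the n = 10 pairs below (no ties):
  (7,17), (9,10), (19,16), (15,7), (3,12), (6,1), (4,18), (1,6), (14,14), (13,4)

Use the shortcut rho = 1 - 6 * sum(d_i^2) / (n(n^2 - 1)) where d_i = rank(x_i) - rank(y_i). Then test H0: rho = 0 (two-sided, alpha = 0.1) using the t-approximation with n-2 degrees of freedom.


Step 1: Rank x and y separately (midranks; no ties here).
rank(x): 7->5, 9->6, 19->10, 15->9, 3->2, 6->4, 4->3, 1->1, 14->8, 13->7
rank(y): 17->9, 10->5, 16->8, 7->4, 12->6, 1->1, 18->10, 6->3, 14->7, 4->2
Step 2: d_i = R_x(i) - R_y(i); compute d_i^2.
  (5-9)^2=16, (6-5)^2=1, (10-8)^2=4, (9-4)^2=25, (2-6)^2=16, (4-1)^2=9, (3-10)^2=49, (1-3)^2=4, (8-7)^2=1, (7-2)^2=25
sum(d^2) = 150.
Step 3: rho = 1 - 6*150 / (10*(10^2 - 1)) = 1 - 900/990 = 0.090909.
Step 4: Under H0, t = rho * sqrt((n-2)/(1-rho^2)) = 0.2582 ~ t(8).
Step 5: Two-sided p-value from the t-distribution with 8 df = 0.802772.
Step 6: alpha = 0.1. fail to reject H0.

rho = 0.0909, p = 0.802772, fail to reject H0 at alpha = 0.1.


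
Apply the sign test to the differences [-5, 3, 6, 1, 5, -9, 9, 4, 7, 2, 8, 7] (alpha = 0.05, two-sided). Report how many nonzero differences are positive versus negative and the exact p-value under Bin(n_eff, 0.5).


Step 1: Discard zero differences. Original n = 12; n_eff = number of nonzero differences = 12.
Nonzero differences (with sign): -5, +3, +6, +1, +5, -9, +9, +4, +7, +2, +8, +7
Step 2: Count signs: positive = 10, negative = 2.
Step 3: Under H0: P(positive) = 0.5, so the number of positives S ~ Bin(12, 0.5).
Step 4: Two-sided exact p-value = sum of Bin(12,0.5) probabilities at or below the observed probability = 0.038574.
Step 5: alpha = 0.05. reject H0.

n_eff = 12, pos = 10, neg = 2, p = 0.038574, reject H0.


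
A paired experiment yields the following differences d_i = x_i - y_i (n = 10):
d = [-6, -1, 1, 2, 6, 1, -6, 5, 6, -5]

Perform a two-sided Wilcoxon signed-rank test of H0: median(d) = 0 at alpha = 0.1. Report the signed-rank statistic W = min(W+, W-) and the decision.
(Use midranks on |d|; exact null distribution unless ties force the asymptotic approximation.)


Step 1: Drop any zero differences (none here) and take |d_i|.
|d| = [6, 1, 1, 2, 6, 1, 6, 5, 6, 5]
Step 2: Midrank |d_i| (ties get averaged ranks).
ranks: |6|->8.5, |1|->2, |1|->2, |2|->4, |6|->8.5, |1|->2, |6|->8.5, |5|->5.5, |6|->8.5, |5|->5.5
Step 3: Attach original signs; sum ranks with positive sign and with negative sign.
W+ = 2 + 4 + 8.5 + 2 + 5.5 + 8.5 = 30.5
W- = 8.5 + 2 + 8.5 + 5.5 = 24.5
(Check: W+ + W- = 55 should equal n(n+1)/2 = 55.)
Step 4: Test statistic W = min(W+, W-) = 24.5.
Step 5: Ties in |d|, so use the tie-corrected normal approximation.
        E[W] = n(n+1)/4 = 10*11/4 = 27.5.
        Tie groups: |d|=1 (t=3), |d|=5 (t=2), |d|=6 (t=4); sum(t^3 - t) = 90.
        Var[W] = n(n+1)(2n+1)/24 - sum(t^3-t)/48 = 2310/24 - 90/48 = 94.375.
        z = (W - E[W]) / sqrt(Var[W]) = (24.5 - 27.5) / 9.7147 = -0.3088.
        Two-sided p = 2*Phi(z) = 0.757465.
Step 6: alpha = 0.1. fail to reject H0.

W+ = 30.5, W- = 24.5, W = min = 24.5, p = 0.757465, fail to reject H0.


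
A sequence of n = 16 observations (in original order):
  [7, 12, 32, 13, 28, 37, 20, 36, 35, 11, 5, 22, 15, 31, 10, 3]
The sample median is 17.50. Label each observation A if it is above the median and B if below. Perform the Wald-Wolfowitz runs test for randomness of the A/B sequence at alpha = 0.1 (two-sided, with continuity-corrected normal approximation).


Step 1: Compute median = 17.50; label A = above, B = below.
Labels in order: BBABAAAAABBABABB  (n_A = 8, n_B = 8)
Step 2: Count runs R = 9.
Step 3: Under H0 (random ordering), E[R] = 2*n_A*n_B/(n_A+n_B) + 1 = 2*8*8/16 + 1 = 9.0000.
        Var[R] = 2*n_A*n_B*(2*n_A*n_B - n_A - n_B) / ((n_A+n_B)^2 * (n_A+n_B-1)) = 14336/3840 = 3.7333.
        SD[R] = 1.9322.
Step 4: R = E[R], so z = 0 with no continuity correction.
Step 5: Two-sided p-value via normal approximation = 2*(1 - Phi(|z|)) = 1.000000.
Step 6: alpha = 0.1. fail to reject H0.

R = 9, z = 0.0000, p = 1.000000, fail to reject H0.


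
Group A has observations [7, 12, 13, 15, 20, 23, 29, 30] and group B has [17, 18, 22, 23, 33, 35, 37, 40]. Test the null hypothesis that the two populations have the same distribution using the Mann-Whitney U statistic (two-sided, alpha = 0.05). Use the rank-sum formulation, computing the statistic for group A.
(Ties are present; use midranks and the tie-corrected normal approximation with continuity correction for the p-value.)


Step 1: Combine and sort all 16 observations; assign midranks.
sorted (value, group): (7,X), (12,X), (13,X), (15,X), (17,Y), (18,Y), (20,X), (22,Y), (23,X), (23,Y), (29,X), (30,X), (33,Y), (35,Y), (37,Y), (40,Y)
ranks: 7->1, 12->2, 13->3, 15->4, 17->5, 18->6, 20->7, 22->8, 23->9.5, 23->9.5, 29->11, 30->12, 33->13, 35->14, 37->15, 40->16
Step 2: Rank sum for X: R1 = 1 + 2 + 3 + 4 + 7 + 9.5 + 11 + 12 = 49.5.
Step 3: U_X = R1 - n1(n1+1)/2 = 49.5 - 8*9/2 = 49.5 - 36 = 13.5.
       U_Y = n1*n2 - U_X = 64 - 13.5 = 50.5.
Step 4: Ties are present, so use the tie-corrected normal approximation (with continuity correction) for the p-value.
Step 5: p-value = 0.058522; compare to alpha = 0.05. fail to reject H0.

U_X = 13.5, p = 0.058522, fail to reject H0 at alpha = 0.05.


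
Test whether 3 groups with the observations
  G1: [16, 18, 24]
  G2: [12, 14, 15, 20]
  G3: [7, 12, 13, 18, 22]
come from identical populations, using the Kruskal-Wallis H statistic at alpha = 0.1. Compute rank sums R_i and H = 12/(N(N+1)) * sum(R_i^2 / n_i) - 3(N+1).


Step 1: Combine all N = 12 observations and assign midranks.
sorted (value, group, rank): (7,G3,1), (12,G2,2.5), (12,G3,2.5), (13,G3,4), (14,G2,5), (15,G2,6), (16,G1,7), (18,G1,8.5), (18,G3,8.5), (20,G2,10), (22,G3,11), (24,G1,12)
Step 2: Sum ranks within each group.
R_1 = 27.5 (n_1 = 3)
R_2 = 23.5 (n_2 = 4)
R_3 = 27 (n_3 = 5)
Step 3: H = 12/(N(N+1)) * sum(R_i^2/n_i) - 3(N+1)
     = 12/(12*13) * (27.5^2/3 + 23.5^2/4 + 27^2/5) - 3*13
     = 0.076923 * 535.946 - 39
     = 2.226603.
Step 4: Ties present; correction factor C = 1 - 12/(12^3 - 12) = 0.993007. Corrected H = 2.226603 / 0.993007 = 2.242283.
Step 5: Under H0, H ~ chi^2(2); p-value = 0.325908.
Step 6: alpha = 0.1. fail to reject H0.

H = 2.2423, df = 2, p = 0.325908, fail to reject H0.


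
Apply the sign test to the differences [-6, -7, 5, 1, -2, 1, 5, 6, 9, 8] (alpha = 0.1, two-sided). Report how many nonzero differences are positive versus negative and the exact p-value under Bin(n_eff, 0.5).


Step 1: Discard zero differences. Original n = 10; n_eff = number of nonzero differences = 10.
Nonzero differences (with sign): -6, -7, +5, +1, -2, +1, +5, +6, +9, +8
Step 2: Count signs: positive = 7, negative = 3.
Step 3: Under H0: P(positive) = 0.5, so the number of positives S ~ Bin(10, 0.5).
Step 4: Two-sided exact p-value = sum of Bin(10,0.5) probabilities at or below the observed probability = 0.343750.
Step 5: alpha = 0.1. fail to reject H0.

n_eff = 10, pos = 7, neg = 3, p = 0.343750, fail to reject H0.


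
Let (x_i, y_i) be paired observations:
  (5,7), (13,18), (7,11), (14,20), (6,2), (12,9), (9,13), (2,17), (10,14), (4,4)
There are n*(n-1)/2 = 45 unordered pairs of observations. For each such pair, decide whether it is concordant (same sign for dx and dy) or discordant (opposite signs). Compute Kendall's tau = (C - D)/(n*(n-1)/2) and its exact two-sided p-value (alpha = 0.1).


Step 1: Enumerate the 45 unordered pairs (i,j) with i<j and classify each by sign(x_j-x_i) * sign(y_j-y_i).
  (1,2):dx=+8,dy=+11->C; (1,3):dx=+2,dy=+4->C; (1,4):dx=+9,dy=+13->C; (1,5):dx=+1,dy=-5->D
  (1,6):dx=+7,dy=+2->C; (1,7):dx=+4,dy=+6->C; (1,8):dx=-3,dy=+10->D; (1,9):dx=+5,dy=+7->C
  (1,10):dx=-1,dy=-3->C; (2,3):dx=-6,dy=-7->C; (2,4):dx=+1,dy=+2->C; (2,5):dx=-7,dy=-16->C
  (2,6):dx=-1,dy=-9->C; (2,7):dx=-4,dy=-5->C; (2,8):dx=-11,dy=-1->C; (2,9):dx=-3,dy=-4->C
  (2,10):dx=-9,dy=-14->C; (3,4):dx=+7,dy=+9->C; (3,5):dx=-1,dy=-9->C; (3,6):dx=+5,dy=-2->D
  (3,7):dx=+2,dy=+2->C; (3,8):dx=-5,dy=+6->D; (3,9):dx=+3,dy=+3->C; (3,10):dx=-3,dy=-7->C
  (4,5):dx=-8,dy=-18->C; (4,6):dx=-2,dy=-11->C; (4,7):dx=-5,dy=-7->C; (4,8):dx=-12,dy=-3->C
  (4,9):dx=-4,dy=-6->C; (4,10):dx=-10,dy=-16->C; (5,6):dx=+6,dy=+7->C; (5,7):dx=+3,dy=+11->C
  (5,8):dx=-4,dy=+15->D; (5,9):dx=+4,dy=+12->C; (5,10):dx=-2,dy=+2->D; (6,7):dx=-3,dy=+4->D
  (6,8):dx=-10,dy=+8->D; (6,9):dx=-2,dy=+5->D; (6,10):dx=-8,dy=-5->C; (7,8):dx=-7,dy=+4->D
  (7,9):dx=+1,dy=+1->C; (7,10):dx=-5,dy=-9->C; (8,9):dx=+8,dy=-3->D; (8,10):dx=+2,dy=-13->D
  (9,10):dx=-6,dy=-10->C
Step 2: C = 33, D = 12, total pairs = 45.
Step 3: tau = (C - D)/(n(n-1)/2) = (33 - 12)/45 = 0.466667.
Step 4: Exact two-sided p-value (enumerate n! = 3628800 permutations of y under H0): p = 0.072550.
Step 5: alpha = 0.1. reject H0.

tau_b = 0.4667 (C=33, D=12), p = 0.072550, reject H0.


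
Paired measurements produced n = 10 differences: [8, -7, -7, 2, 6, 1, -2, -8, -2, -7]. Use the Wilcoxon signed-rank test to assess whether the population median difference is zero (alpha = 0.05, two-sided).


Step 1: Drop any zero differences (none here) and take |d_i|.
|d| = [8, 7, 7, 2, 6, 1, 2, 8, 2, 7]
Step 2: Midrank |d_i| (ties get averaged ranks).
ranks: |8|->9.5, |7|->7, |7|->7, |2|->3, |6|->5, |1|->1, |2|->3, |8|->9.5, |2|->3, |7|->7
Step 3: Attach original signs; sum ranks with positive sign and with negative sign.
W+ = 9.5 + 3 + 5 + 1 = 18.5
W- = 7 + 7 + 3 + 9.5 + 3 + 7 = 36.5
(Check: W+ + W- = 55 should equal n(n+1)/2 = 55.)
Step 4: Test statistic W = min(W+, W-) = 18.5.
Step 5: Ties in |d|, so use the tie-corrected normal approximation.
        E[W] = n(n+1)/4 = 10*11/4 = 27.5.
        Tie groups: |d|=2 (t=3), |d|=7 (t=3), |d|=8 (t=2); sum(t^3 - t) = 54.
        Var[W] = n(n+1)(2n+1)/24 - sum(t^3-t)/48 = 2310/24 - 54/48 = 95.125.
        z = (W - E[W]) / sqrt(Var[W]) = (18.5 - 27.5) / 9.7532 = -0.9228.
        Two-sided p = 2*Phi(z) = 0.356125.
Step 6: alpha = 0.05. fail to reject H0.

W+ = 18.5, W- = 36.5, W = min = 18.5, p = 0.356125, fail to reject H0.


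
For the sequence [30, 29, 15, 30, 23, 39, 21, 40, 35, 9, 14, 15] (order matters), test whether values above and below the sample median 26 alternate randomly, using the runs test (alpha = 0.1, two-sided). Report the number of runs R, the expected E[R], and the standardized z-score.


Step 1: Compute median = 26; label A = above, B = below.
Labels in order: AABABABAABBB  (n_A = 6, n_B = 6)
Step 2: Count runs R = 8.
Step 3: Under H0 (random ordering), E[R] = 2*n_A*n_B/(n_A+n_B) + 1 = 2*6*6/12 + 1 = 7.0000.
        Var[R] = 2*n_A*n_B*(2*n_A*n_B - n_A - n_B) / ((n_A+n_B)^2 * (n_A+n_B-1)) = 4320/1584 = 2.7273.
        SD[R] = 1.6514.
Step 4: Continuity-corrected z = (R - 0.5 - E[R]) / SD[R] = (8 - 0.5 - 7.0000) / 1.6514 = 0.3028.
Step 5: Two-sided p-value via normal approximation = 2*(1 - Phi(|z|)) = 0.762069.
Step 6: alpha = 0.1. fail to reject H0.

R = 8, z = 0.3028, p = 0.762069, fail to reject H0.


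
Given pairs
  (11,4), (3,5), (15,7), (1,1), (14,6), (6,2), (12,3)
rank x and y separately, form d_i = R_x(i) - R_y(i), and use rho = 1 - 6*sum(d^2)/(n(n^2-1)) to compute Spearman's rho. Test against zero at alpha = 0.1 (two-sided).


Step 1: Rank x and y separately (midranks; no ties here).
rank(x): 11->4, 3->2, 15->7, 1->1, 14->6, 6->3, 12->5
rank(y): 4->4, 5->5, 7->7, 1->1, 6->6, 2->2, 3->3
Step 2: d_i = R_x(i) - R_y(i); compute d_i^2.
  (4-4)^2=0, (2-5)^2=9, (7-7)^2=0, (1-1)^2=0, (6-6)^2=0, (3-2)^2=1, (5-3)^2=4
sum(d^2) = 14.
Step 3: rho = 1 - 6*14 / (7*(7^2 - 1)) = 1 - 84/336 = 0.750000.
Step 4: Under H0, t = rho * sqrt((n-2)/(1-rho^2)) = 2.5355 ~ t(5).
Step 5: Two-sided p-value from the t-distribution with 5 df = 0.052181.
Step 6: alpha = 0.1. reject H0.

rho = 0.7500, p = 0.052181, reject H0 at alpha = 0.1.


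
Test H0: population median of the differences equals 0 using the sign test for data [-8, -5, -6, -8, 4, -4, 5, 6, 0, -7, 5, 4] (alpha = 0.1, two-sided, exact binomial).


Step 1: Discard zero differences. Original n = 12; n_eff = number of nonzero differences = 11.
Nonzero differences (with sign): -8, -5, -6, -8, +4, -4, +5, +6, -7, +5, +4
Step 2: Count signs: positive = 5, negative = 6.
Step 3: Under H0: P(positive) = 0.5, so the number of positives S ~ Bin(11, 0.5).
Step 4: Two-sided exact p-value = sum of Bin(11,0.5) probabilities at or below the observed probability = 1.000000.
Step 5: alpha = 0.1. fail to reject H0.

n_eff = 11, pos = 5, neg = 6, p = 1.000000, fail to reject H0.


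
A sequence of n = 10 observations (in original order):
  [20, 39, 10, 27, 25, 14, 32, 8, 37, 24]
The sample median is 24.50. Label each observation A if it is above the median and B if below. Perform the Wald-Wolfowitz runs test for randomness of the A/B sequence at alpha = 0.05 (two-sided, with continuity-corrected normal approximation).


Step 1: Compute median = 24.50; label A = above, B = below.
Labels in order: BABAABABAB  (n_A = 5, n_B = 5)
Step 2: Count runs R = 9.
Step 3: Under H0 (random ordering), E[R] = 2*n_A*n_B/(n_A+n_B) + 1 = 2*5*5/10 + 1 = 6.0000.
        Var[R] = 2*n_A*n_B*(2*n_A*n_B - n_A - n_B) / ((n_A+n_B)^2 * (n_A+n_B-1)) = 2000/900 = 2.2222.
        SD[R] = 1.4907.
Step 4: Continuity-corrected z = (R - 0.5 - E[R]) / SD[R] = (9 - 0.5 - 6.0000) / 1.4907 = 1.6771.
Step 5: Two-sided p-value via normal approximation = 2*(1 - Phi(|z|)) = 0.093533.
Step 6: alpha = 0.05. fail to reject H0.

R = 9, z = 1.6771, p = 0.093533, fail to reject H0.


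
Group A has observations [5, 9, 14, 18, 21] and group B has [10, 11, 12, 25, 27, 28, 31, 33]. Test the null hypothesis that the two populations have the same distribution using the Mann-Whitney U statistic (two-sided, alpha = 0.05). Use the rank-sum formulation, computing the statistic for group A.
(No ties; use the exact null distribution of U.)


Step 1: Combine and sort all 13 observations; assign midranks.
sorted (value, group): (5,X), (9,X), (10,Y), (11,Y), (12,Y), (14,X), (18,X), (21,X), (25,Y), (27,Y), (28,Y), (31,Y), (33,Y)
ranks: 5->1, 9->2, 10->3, 11->4, 12->5, 14->6, 18->7, 21->8, 25->9, 27->10, 28->11, 31->12, 33->13
Step 2: Rank sum for X: R1 = 1 + 2 + 6 + 7 + 8 = 24.
Step 3: U_X = R1 - n1(n1+1)/2 = 24 - 5*6/2 = 24 - 15 = 9.
       U_Y = n1*n2 - U_X = 40 - 9 = 31.
Step 4: No ties, so the exact null distribution of U (based on enumerating the C(13,5) = 1287 equally likely rank assignments) gives the two-sided p-value.
Step 5: p-value = 0.127428; compare to alpha = 0.05. fail to reject H0.

U_X = 9, p = 0.127428, fail to reject H0 at alpha = 0.05.


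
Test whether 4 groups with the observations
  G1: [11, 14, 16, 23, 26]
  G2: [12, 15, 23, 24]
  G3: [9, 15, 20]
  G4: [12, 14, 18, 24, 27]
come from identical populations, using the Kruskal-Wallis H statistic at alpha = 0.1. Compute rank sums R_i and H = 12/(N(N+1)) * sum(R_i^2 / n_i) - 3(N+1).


Step 1: Combine all N = 17 observations and assign midranks.
sorted (value, group, rank): (9,G3,1), (11,G1,2), (12,G2,3.5), (12,G4,3.5), (14,G1,5.5), (14,G4,5.5), (15,G2,7.5), (15,G3,7.5), (16,G1,9), (18,G4,10), (20,G3,11), (23,G1,12.5), (23,G2,12.5), (24,G2,14.5), (24,G4,14.5), (26,G1,16), (27,G4,17)
Step 2: Sum ranks within each group.
R_1 = 45 (n_1 = 5)
R_2 = 38 (n_2 = 4)
R_3 = 19.5 (n_3 = 3)
R_4 = 50.5 (n_4 = 5)
Step 3: H = 12/(N(N+1)) * sum(R_i^2/n_i) - 3(N+1)
     = 12/(17*18) * (45^2/5 + 38^2/4 + 19.5^2/3 + 50.5^2/5) - 3*18
     = 0.039216 * 1402.8 - 54
     = 1.011765.
Step 4: Ties present; correction factor C = 1 - 30/(17^3 - 17) = 0.993873. Corrected H = 1.011765 / 0.993873 = 1.018002.
Step 5: Under H0, H ~ chi^2(3); p-value = 0.796896.
Step 6: alpha = 0.1. fail to reject H0.

H = 1.0180, df = 3, p = 0.796896, fail to reject H0.


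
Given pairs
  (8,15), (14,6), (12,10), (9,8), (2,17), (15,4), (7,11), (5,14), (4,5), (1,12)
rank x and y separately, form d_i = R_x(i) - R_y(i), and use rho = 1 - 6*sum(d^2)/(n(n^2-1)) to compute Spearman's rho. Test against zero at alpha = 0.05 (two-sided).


Step 1: Rank x and y separately (midranks; no ties here).
rank(x): 8->6, 14->9, 12->8, 9->7, 2->2, 15->10, 7->5, 5->4, 4->3, 1->1
rank(y): 15->9, 6->3, 10->5, 8->4, 17->10, 4->1, 11->6, 14->8, 5->2, 12->7
Step 2: d_i = R_x(i) - R_y(i); compute d_i^2.
  (6-9)^2=9, (9-3)^2=36, (8-5)^2=9, (7-4)^2=9, (2-10)^2=64, (10-1)^2=81, (5-6)^2=1, (4-8)^2=16, (3-2)^2=1, (1-7)^2=36
sum(d^2) = 262.
Step 3: rho = 1 - 6*262 / (10*(10^2 - 1)) = 1 - 1572/990 = -0.587879.
Step 4: Under H0, t = rho * sqrt((n-2)/(1-rho^2)) = -2.0555 ~ t(8).
Step 5: Two-sided p-value from the t-distribution with 8 df = 0.073878.
Step 6: alpha = 0.05. fail to reject H0.

rho = -0.5879, p = 0.073878, fail to reject H0 at alpha = 0.05.


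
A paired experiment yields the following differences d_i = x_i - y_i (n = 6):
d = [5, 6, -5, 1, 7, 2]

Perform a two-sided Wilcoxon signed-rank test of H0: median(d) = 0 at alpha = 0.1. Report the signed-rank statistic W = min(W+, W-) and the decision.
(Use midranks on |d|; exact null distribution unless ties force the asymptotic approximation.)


Step 1: Drop any zero differences (none here) and take |d_i|.
|d| = [5, 6, 5, 1, 7, 2]
Step 2: Midrank |d_i| (ties get averaged ranks).
ranks: |5|->3.5, |6|->5, |5|->3.5, |1|->1, |7|->6, |2|->2
Step 3: Attach original signs; sum ranks with positive sign and with negative sign.
W+ = 3.5 + 5 + 1 + 6 + 2 = 17.5
W- = 3.5 = 3.5
(Check: W+ + W- = 21 should equal n(n+1)/2 = 21.)
Step 4: Test statistic W = min(W+, W-) = 3.5.
Step 5: Ties in |d|, so use the tie-corrected normal approximation.
        E[W] = n(n+1)/4 = 6*7/4 = 10.5.
        Tie groups: |d|=5 (t=2); sum(t^3 - t) = 6.
        Var[W] = n(n+1)(2n+1)/24 - sum(t^3-t)/48 = 546/24 - 6/48 = 22.625.
        z = (W - E[W]) / sqrt(Var[W]) = (3.5 - 10.5) / 4.7566 = -1.4716.
        Two-sided p = 2*Phi(z) = 0.141116.
Step 6: alpha = 0.1. fail to reject H0.

W+ = 17.5, W- = 3.5, W = min = 3.5, p = 0.141116, fail to reject H0.


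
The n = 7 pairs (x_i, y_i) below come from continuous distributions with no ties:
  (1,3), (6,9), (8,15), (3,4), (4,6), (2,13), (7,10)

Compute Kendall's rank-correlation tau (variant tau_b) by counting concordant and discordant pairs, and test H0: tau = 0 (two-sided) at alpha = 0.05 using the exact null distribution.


Step 1: Enumerate the 21 unordered pairs (i,j) with i<j and classify each by sign(x_j-x_i) * sign(y_j-y_i).
  (1,2):dx=+5,dy=+6->C; (1,3):dx=+7,dy=+12->C; (1,4):dx=+2,dy=+1->C; (1,5):dx=+3,dy=+3->C
  (1,6):dx=+1,dy=+10->C; (1,7):dx=+6,dy=+7->C; (2,3):dx=+2,dy=+6->C; (2,4):dx=-3,dy=-5->C
  (2,5):dx=-2,dy=-3->C; (2,6):dx=-4,dy=+4->D; (2,7):dx=+1,dy=+1->C; (3,4):dx=-5,dy=-11->C
  (3,5):dx=-4,dy=-9->C; (3,6):dx=-6,dy=-2->C; (3,7):dx=-1,dy=-5->C; (4,5):dx=+1,dy=+2->C
  (4,6):dx=-1,dy=+9->D; (4,7):dx=+4,dy=+6->C; (5,6):dx=-2,dy=+7->D; (5,7):dx=+3,dy=+4->C
  (6,7):dx=+5,dy=-3->D
Step 2: C = 17, D = 4, total pairs = 21.
Step 3: tau = (C - D)/(n(n-1)/2) = (17 - 4)/21 = 0.619048.
Step 4: Exact two-sided p-value (enumerate n! = 5040 permutations of y under H0): p = 0.069048.
Step 5: alpha = 0.05. fail to reject H0.

tau_b = 0.6190 (C=17, D=4), p = 0.069048, fail to reject H0.


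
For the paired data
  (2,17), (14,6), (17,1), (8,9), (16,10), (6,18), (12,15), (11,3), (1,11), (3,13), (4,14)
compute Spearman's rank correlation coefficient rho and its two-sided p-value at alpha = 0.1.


Step 1: Rank x and y separately (midranks; no ties here).
rank(x): 2->2, 14->9, 17->11, 8->6, 16->10, 6->5, 12->8, 11->7, 1->1, 3->3, 4->4
rank(y): 17->10, 6->3, 1->1, 9->4, 10->5, 18->11, 15->9, 3->2, 11->6, 13->7, 14->8
Step 2: d_i = R_x(i) - R_y(i); compute d_i^2.
  (2-10)^2=64, (9-3)^2=36, (11-1)^2=100, (6-4)^2=4, (10-5)^2=25, (5-11)^2=36, (8-9)^2=1, (7-2)^2=25, (1-6)^2=25, (3-7)^2=16, (4-8)^2=16
sum(d^2) = 348.
Step 3: rho = 1 - 6*348 / (11*(11^2 - 1)) = 1 - 2088/1320 = -0.581818.
Step 4: Under H0, t = rho * sqrt((n-2)/(1-rho^2)) = -2.1461 ~ t(9).
Step 5: Two-sided p-value from the t-distribution with 9 df = 0.060420.
Step 6: alpha = 0.1. reject H0.

rho = -0.5818, p = 0.060420, reject H0 at alpha = 0.1.


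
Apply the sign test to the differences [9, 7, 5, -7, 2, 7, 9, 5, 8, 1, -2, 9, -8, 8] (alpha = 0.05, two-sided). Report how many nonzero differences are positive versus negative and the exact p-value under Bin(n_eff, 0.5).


Step 1: Discard zero differences. Original n = 14; n_eff = number of nonzero differences = 14.
Nonzero differences (with sign): +9, +7, +5, -7, +2, +7, +9, +5, +8, +1, -2, +9, -8, +8
Step 2: Count signs: positive = 11, negative = 3.
Step 3: Under H0: P(positive) = 0.5, so the number of positives S ~ Bin(14, 0.5).
Step 4: Two-sided exact p-value = sum of Bin(14,0.5) probabilities at or below the observed probability = 0.057373.
Step 5: alpha = 0.05. fail to reject H0.

n_eff = 14, pos = 11, neg = 3, p = 0.057373, fail to reject H0.
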